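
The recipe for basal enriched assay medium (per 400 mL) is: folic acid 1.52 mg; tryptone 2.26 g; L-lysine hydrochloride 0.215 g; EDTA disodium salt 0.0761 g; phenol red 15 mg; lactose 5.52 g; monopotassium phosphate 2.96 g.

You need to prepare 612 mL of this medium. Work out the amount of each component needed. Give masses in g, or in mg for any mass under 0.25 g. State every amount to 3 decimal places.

folic acid 2.326 mg; tryptone 3.458 g; L-lysine hydrochloride 0.329 g; EDTA disodium salt 116.433 mg; phenol red 22.950 mg; lactose 8.446 g; monopotassium phosphate 4.529 g

Scale factor = 612 mL / 400 mL = 1.53.
folic acid: 1.52 mg × (612 mL / 400 mL) = 2.326 mg
tryptone: 2.26 g × (612 mL / 400 mL) = 3.458 g
L-lysine hydrochloride: 0.215 g × (612 mL / 400 mL) = 0.329 g
EDTA disodium salt: 0.0761 g × (612 mL / 400 mL) = 0.116433 g = 116.433 mg
phenol red: 15 mg × (612 mL / 400 mL) = 22.950 mg
lactose: 5.52 g × (612 mL / 400 mL) = 8.446 g
monopotassium phosphate: 2.96 g × (612 mL / 400 mL) = 4.529 g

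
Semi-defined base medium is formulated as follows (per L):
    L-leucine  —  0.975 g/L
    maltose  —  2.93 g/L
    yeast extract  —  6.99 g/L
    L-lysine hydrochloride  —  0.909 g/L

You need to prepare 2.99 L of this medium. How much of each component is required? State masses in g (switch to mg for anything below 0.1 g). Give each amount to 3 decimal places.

Scale factor relative to 1 L: 2.99.
L-leucine: 0.975 g/L × 2.99 L = 2.915 g
maltose: 2.93 g/L × 2.99 L = 8.761 g
yeast extract: 6.99 g/L × 2.99 L = 20.900 g
L-lysine hydrochloride: 0.909 g/L × 2.99 L = 2.718 g

L-leucine 2.915 g; maltose 8.761 g; yeast extract 20.900 g; L-lysine hydrochloride 2.718 g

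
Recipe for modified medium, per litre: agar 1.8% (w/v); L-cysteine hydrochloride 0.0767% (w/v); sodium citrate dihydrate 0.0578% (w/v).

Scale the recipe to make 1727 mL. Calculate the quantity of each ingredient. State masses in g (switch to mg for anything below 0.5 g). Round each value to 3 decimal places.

agar 31.086 g; L-cysteine hydrochloride 1.325 g; sodium citrate dihydrate 0.998 g

Scale factor relative to 1 L: 1.727.
agar: 1.8 g per 100 mL × 1727 mL ÷ 100 = 31.086 g
L-cysteine hydrochloride: 0.0767 g per 100 mL × 1727 mL ÷ 100 = 1.325 g
sodium citrate dihydrate: 0.0578% w/v = 0.578 g/L → 0.578 × 1.727 L = 0.998 g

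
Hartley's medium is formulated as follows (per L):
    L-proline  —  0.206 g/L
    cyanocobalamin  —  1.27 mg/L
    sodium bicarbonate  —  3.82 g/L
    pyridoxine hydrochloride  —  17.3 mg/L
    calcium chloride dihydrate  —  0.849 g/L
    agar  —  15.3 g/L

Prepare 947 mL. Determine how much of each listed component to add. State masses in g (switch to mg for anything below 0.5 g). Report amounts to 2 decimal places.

L-proline 195.08 mg; cyanocobalamin 1.20 mg; sodium bicarbonate 3.62 g; pyridoxine hydrochloride 16.38 mg; calcium chloride dihydrate 0.80 g; agar 14.49 g

Scale factor relative to 1 L: 0.947.
L-proline: 0.206 g/L × 0.947 L = 0.195082 g = 195.08 mg
cyanocobalamin: 1.27 mg/L × 0.947 L = 1.20 mg
sodium bicarbonate: 3.82 g/L × 0.947 L = 3.62 g
pyridoxine hydrochloride: 17.3 mg/L × 0.947 L = 16.38 mg
calcium chloride dihydrate: 0.849 g/L × 0.947 L = 0.80 g
agar: 15.3 g/L × 0.947 L = 14.49 g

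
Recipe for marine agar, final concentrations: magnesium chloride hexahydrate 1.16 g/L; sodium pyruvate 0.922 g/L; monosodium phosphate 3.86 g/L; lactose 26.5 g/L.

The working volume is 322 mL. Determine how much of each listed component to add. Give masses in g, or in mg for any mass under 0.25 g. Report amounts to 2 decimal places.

Scale factor relative to 1 L: 0.322.
magnesium chloride hexahydrate: 1.16 g/L × 0.322 L = 0.37 g
sodium pyruvate: 0.922 g/L × 0.322 L = 0.30 g
monosodium phosphate: 3.86 g/L × 0.322 L = 1.24 g
lactose: 26.5 g/L × 0.322 L = 8.53 g

magnesium chloride hexahydrate 0.37 g; sodium pyruvate 0.30 g; monosodium phosphate 1.24 g; lactose 8.53 g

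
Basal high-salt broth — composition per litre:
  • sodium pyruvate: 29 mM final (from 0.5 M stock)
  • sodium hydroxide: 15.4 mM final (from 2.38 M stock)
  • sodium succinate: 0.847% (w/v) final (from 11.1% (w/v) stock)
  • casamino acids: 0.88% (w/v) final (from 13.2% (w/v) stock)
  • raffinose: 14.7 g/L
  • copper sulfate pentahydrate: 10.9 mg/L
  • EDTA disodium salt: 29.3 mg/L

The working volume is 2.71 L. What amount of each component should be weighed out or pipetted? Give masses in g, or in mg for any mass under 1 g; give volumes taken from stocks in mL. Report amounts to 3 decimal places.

Working volume: 2.71 L.
sodium pyruvate: C1V1 = C2V2 → 29 mM × 2710 mL ÷ 500 mM = 157.180 mL
sodium hydroxide: V = C2·V2/C1 = 15.4 mM × 2710 mL ÷ 2380 mM = 17.535 mL
sodium succinate: C1V1 = C2V2 → 0.847% ÷ 11.1% × 2710 mL = 206.790 mL
casamino acids: V = C2·V2/C1 = 0.88% ÷ 13.2% × 2710 mL = 180.667 mL
raffinose: 14.7 g/L × 2.71 L = 39.837 g
copper sulfate pentahydrate: 10.9 mg/L × 2.71 L = 29.539 mg
EDTA disodium salt: 29.3 mg/L × 2.71 L = 79.403 mg

sodium pyruvate 157.180 mL; sodium hydroxide 17.535 mL; sodium succinate 206.790 mL; casamino acids 180.667 mL; raffinose 39.837 g; copper sulfate pentahydrate 29.539 mg; EDTA disodium salt 79.403 mg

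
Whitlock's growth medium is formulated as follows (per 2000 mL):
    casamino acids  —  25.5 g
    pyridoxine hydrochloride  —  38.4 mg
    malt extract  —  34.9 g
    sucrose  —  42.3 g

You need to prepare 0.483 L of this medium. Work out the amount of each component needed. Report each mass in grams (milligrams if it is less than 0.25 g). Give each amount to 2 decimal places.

casamino acids 6.16 g; pyridoxine hydrochloride 9.27 mg; malt extract 8.43 g; sucrose 10.22 g

Ratio of target to recipe volume: 483 / 2000 = 0.2415.
casamino acids: 25.5 g × (483 mL / 2000 mL) = 6.16 g
pyridoxine hydrochloride: 38.4 mg × (483 mL / 2000 mL) = 9.27 mg
malt extract: 34.9 g × (483 mL / 2000 mL) = 8.43 g
sucrose: 42.3 g × (483 mL / 2000 mL) = 10.22 g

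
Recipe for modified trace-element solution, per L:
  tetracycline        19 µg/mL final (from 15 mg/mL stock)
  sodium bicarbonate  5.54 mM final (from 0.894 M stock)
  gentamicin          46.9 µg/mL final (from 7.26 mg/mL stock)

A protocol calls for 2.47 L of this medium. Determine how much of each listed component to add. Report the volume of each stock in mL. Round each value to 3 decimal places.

Scale factor relative to 1 L: 2.47.
tetracycline: V = C2·V2/C1 = 19 µg/mL × 2470 mL ÷ 15000 µg/mL = 3.129 mL
sodium bicarbonate: dilute stock: 5.54 mM × 2470 mL ÷ 894 mM = 15.306 mL
gentamicin: V = C2·V2/C1 = 46.9 µg/mL × 2470 mL ÷ 7260 µg/mL = 15.956 mL

tetracycline 3.129 mL; sodium bicarbonate 15.306 mL; gentamicin 15.956 mL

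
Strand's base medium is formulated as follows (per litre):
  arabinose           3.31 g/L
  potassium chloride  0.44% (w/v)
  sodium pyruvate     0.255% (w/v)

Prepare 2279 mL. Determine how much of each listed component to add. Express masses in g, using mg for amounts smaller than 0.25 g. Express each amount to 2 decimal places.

Scale factor relative to 1 L: 2.279.
arabinose: 3.31 g/L × 2.279 L = 7.54 g
potassium chloride: 0.44 g per 100 mL × 2279 mL ÷ 100 = 10.03 g
sodium pyruvate: 0.255 g per 100 mL × 2279 mL ÷ 100 = 5.81 g

arabinose 7.54 g; potassium chloride 10.03 g; sodium pyruvate 5.81 g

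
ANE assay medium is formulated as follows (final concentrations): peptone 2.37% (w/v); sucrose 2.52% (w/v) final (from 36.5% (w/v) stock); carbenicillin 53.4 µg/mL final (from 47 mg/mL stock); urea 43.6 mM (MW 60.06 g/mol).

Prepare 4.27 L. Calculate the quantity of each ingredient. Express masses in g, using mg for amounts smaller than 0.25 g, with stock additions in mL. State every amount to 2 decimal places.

peptone 101.20 g; sucrose 294.81 mL; carbenicillin 4.85 mL; urea 11.18 g

Working volume: 4.27 L.
peptone: 2.37 g per 100 mL × 4270 mL ÷ 100 = 101.20 g
sucrose: C1V1 = C2V2 → 2.52% ÷ 36.5% × 4270 mL = 294.81 mL
carbenicillin: C1V1 = C2V2 → 53.4 µg/mL × 4270 mL ÷ 47000 µg/mL = 4.85 mL
urea: 43.6 mmol/L × 60.06 g/mol × 4.27 L ÷ 1000 = 11.18 g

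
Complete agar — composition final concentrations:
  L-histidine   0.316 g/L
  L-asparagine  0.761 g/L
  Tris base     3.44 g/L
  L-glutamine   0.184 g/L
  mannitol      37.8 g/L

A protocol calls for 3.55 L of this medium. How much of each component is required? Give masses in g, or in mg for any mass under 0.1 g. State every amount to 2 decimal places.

Scale factor relative to 1 L: 3.55.
L-histidine: 0.316 g/L × 3.55 L = 1.12 g
L-asparagine: 0.761 g/L × 3.55 L = 2.70 g
Tris base: 3.44 g/L × 3.55 L = 12.21 g
L-glutamine: 0.184 g/L × 3.55 L = 0.65 g
mannitol: 37.8 g/L × 3.55 L = 134.19 g

L-histidine 1.12 g; L-asparagine 2.70 g; Tris base 12.21 g; L-glutamine 0.65 g; mannitol 134.19 g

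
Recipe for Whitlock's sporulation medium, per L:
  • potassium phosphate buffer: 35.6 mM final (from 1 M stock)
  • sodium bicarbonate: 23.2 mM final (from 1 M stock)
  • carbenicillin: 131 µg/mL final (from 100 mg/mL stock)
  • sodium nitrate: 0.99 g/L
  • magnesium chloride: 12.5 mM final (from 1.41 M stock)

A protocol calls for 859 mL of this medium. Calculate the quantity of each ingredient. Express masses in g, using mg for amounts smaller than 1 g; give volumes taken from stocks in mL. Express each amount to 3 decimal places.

potassium phosphate buffer 30.580 mL; sodium bicarbonate 19.929 mL; carbenicillin 1.125 mL; sodium nitrate 850.410 mg; magnesium chloride 7.615 mL

Working volume: 859 mL = 0.859 L.
potassium phosphate buffer: dilute stock: 35.6 mM × 859 mL ÷ 1000 mM = 30.580 mL
sodium bicarbonate: V = C2·V2/C1 = 23.2 mM × 859 mL ÷ 1000 mM = 19.929 mL
carbenicillin: C1V1 = C2V2 → 131 µg/mL × 859 mL ÷ 100000 µg/mL = 1.125 mL
sodium nitrate: 0.99 g/L × 0.859 L = 0.85041 g = 850.410 mg
magnesium chloride: C1V1 = C2V2 → 12.5 mM × 859 mL ÷ 1410 mM = 7.615 mL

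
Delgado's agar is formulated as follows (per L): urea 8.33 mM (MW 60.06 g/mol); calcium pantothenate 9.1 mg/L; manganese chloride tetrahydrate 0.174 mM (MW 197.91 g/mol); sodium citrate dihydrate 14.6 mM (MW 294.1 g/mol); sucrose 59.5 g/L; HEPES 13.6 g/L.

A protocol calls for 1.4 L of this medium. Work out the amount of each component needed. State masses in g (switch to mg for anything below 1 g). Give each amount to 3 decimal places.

urea 700.420 mg; calcium pantothenate 12.740 mg; manganese chloride tetrahydrate 48.211 mg; sodium citrate dihydrate 6.011 g; sucrose 83.300 g; HEPES 19.040 g

Scale factor relative to 1 L: 1.4.
urea: 8.33 mmol/L × 60.06 mg/mmol × 1.4 L = 700.420 mg
calcium pantothenate: 9.1 mg/L × 1.4 L = 12.740 mg
manganese chloride tetrahydrate: 0.174 mmol/L × 197.91 mg/mmol × 1.4 L = 48.211 mg
sodium citrate dihydrate: 14.6 mmol/L × 294.1 g/mol × 1.4 L ÷ 1000 = 6.011 g
sucrose: 59.5 g/L × 1.4 L = 83.300 g
HEPES: 13.6 g/L × 1.4 L = 19.040 g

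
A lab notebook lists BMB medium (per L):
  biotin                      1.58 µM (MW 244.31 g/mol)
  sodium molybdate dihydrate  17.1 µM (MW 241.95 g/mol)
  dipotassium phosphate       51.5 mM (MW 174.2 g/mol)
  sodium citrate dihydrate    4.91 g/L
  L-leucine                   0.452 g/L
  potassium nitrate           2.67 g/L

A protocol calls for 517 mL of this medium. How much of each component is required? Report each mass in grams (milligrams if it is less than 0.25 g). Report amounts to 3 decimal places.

biotin 0.200 mg; sodium molybdate dihydrate 2.139 mg; dipotassium phosphate 4.638 g; sodium citrate dihydrate 2.538 g; L-leucine 233.684 mg; potassium nitrate 1.380 g

Scale factor relative to 1 L: 0.517.
biotin: 1.58 µmol/L × 244.31 g/mol × 0.517 L ÷ 1000 = 0.200 mg
sodium molybdate dihydrate: 17.1 µmol/L × 241.95 g/mol × 0.517 L ÷ 1000 = 2.139 mg
dipotassium phosphate: 51.5 mmol/L × 174.2 g/mol × 0.517 L ÷ 1000 = 4.638 g
sodium citrate dihydrate: 4.91 g/L × 0.517 L = 2.538 g
L-leucine: 0.452 g/L × 0.517 L = 0.233684 g = 233.684 mg
potassium nitrate: 2.67 g/L × 0.517 L = 1.380 g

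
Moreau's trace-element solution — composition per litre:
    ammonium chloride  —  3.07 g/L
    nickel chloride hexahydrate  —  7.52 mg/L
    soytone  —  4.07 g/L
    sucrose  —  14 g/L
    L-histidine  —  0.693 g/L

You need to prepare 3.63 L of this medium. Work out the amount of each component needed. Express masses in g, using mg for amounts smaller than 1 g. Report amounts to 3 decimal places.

Working volume: 3.63 L.
ammonium chloride: 3.07 g/L × 3.63 L = 11.144 g
nickel chloride hexahydrate: 7.52 mg/L × 3.63 L = 27.298 mg
soytone: 4.07 g/L × 3.63 L = 14.774 g
sucrose: 14 g/L × 3.63 L = 50.820 g
L-histidine: 0.693 g/L × 3.63 L = 2.516 g

ammonium chloride 11.144 g; nickel chloride hexahydrate 27.298 mg; soytone 14.774 g; sucrose 50.820 g; L-histidine 2.516 g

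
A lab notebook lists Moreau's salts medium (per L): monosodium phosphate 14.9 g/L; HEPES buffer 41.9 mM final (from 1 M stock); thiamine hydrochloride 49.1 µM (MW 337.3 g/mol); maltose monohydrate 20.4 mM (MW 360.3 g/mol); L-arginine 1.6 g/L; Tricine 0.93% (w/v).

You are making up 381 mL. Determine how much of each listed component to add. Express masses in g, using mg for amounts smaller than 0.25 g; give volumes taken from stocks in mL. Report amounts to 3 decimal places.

monosodium phosphate 5.677 g; HEPES buffer 15.964 mL; thiamine hydrochloride 6.310 mg; maltose monohydrate 2.800 g; L-arginine 0.610 g; Tricine 3.543 g

Target volume = 381 mL = 0.381 L.
monosodium phosphate: 14.9 g/L × 0.381 L = 5.677 g
HEPES buffer: V = C2·V2/C1 = 41.9 mM × 381 mL ÷ 1000 mM = 15.964 mL
thiamine hydrochloride: 49.1 µmol/L × 337.3 g/mol × 0.381 L ÷ 1000 = 6.310 mg
maltose monohydrate: 20.4 mmol/L × 360.3 g/mol × 0.381 L ÷ 1000 = 2.800 g
L-arginine: 1.6 g/L × 0.381 L = 0.610 g
Tricine: 0.93% w/v = 9.3 g/L → 9.3 × 0.381 L = 3.543 g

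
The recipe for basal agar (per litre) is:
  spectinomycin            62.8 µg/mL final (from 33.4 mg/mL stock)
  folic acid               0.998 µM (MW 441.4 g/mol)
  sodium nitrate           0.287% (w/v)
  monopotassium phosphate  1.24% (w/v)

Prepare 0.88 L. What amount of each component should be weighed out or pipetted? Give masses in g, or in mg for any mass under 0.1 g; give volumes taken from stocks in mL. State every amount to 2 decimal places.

Scale factor relative to 1 L: 0.88.
spectinomycin: V = C2·V2/C1 = 62.8 µg/mL × 880 mL ÷ 33400 µg/mL = 1.65 mL
folic acid: 0.998 µmol/L × 441.4 g/mol × 0.88 L ÷ 1000 = 0.39 mg
sodium nitrate: 0.287 g per 100 mL × 880 mL ÷ 100 = 2.53 g
monopotassium phosphate: 1.24% w/v = 12.4 g/L → 12.4 × 0.88 L = 10.91 g

spectinomycin 1.65 mL; folic acid 0.39 mg; sodium nitrate 2.53 g; monopotassium phosphate 10.91 g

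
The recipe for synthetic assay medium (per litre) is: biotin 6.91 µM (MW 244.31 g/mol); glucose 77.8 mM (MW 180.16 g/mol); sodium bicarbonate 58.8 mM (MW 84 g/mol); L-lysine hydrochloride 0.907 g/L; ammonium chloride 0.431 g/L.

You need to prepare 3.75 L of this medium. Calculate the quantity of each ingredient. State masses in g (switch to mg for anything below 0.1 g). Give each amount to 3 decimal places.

biotin 6.331 mg; glucose 52.562 g; sodium bicarbonate 18.522 g; L-lysine hydrochloride 3.401 g; ammonium chloride 1.616 g

Scale factor relative to 1 L: 3.75.
biotin: 6.91 µmol/L × 244.31 g/mol × 3.75 L ÷ 1000 = 6.331 mg
glucose: 77.8 mmol/L × 180.16 g/mol × 3.75 L ÷ 1000 = 52.562 g
sodium bicarbonate: 58.8 mmol/L × 84 g/mol × 3.75 L ÷ 1000 = 18.522 g
L-lysine hydrochloride: 0.907 g/L × 3.75 L = 3.401 g
ammonium chloride: 0.431 g/L × 3.75 L = 1.616 g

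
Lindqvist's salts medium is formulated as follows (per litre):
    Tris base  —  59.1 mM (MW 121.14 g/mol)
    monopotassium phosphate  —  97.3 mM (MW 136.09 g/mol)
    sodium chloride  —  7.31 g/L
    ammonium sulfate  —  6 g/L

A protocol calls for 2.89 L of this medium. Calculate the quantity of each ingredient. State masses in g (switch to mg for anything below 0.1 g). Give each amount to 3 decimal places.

Tris base 20.691 g; monopotassium phosphate 38.268 g; sodium chloride 21.126 g; ammonium sulfate 17.340 g

Working volume: 2.89 L.
Tris base: 59.1 mmol/L × 121.14 g/mol × 2.89 L ÷ 1000 = 20.691 g
monopotassium phosphate: 97.3 mmol/L × 136.09 g/mol × 2.89 L ÷ 1000 = 38.268 g
sodium chloride: 7.31 g/L × 2.89 L = 21.126 g
ammonium sulfate: 6 g/L × 2.89 L = 17.340 g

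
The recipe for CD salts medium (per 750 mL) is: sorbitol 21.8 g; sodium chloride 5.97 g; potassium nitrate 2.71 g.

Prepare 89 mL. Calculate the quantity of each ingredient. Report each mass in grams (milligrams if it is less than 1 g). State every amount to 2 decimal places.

sorbitol 2.59 g; sodium chloride 708.44 mg; potassium nitrate 321.59 mg

Ratio of target to recipe volume: 89 / 750 = 0.118667.
sorbitol: 21.8 g × (89 mL / 750 mL) = 2.59 g
sodium chloride: 5.97 g × (89 mL / 750 mL) = 0.70844 g = 708.44 mg
potassium nitrate: 2.71 g × (89 mL / 750 mL) = 0.321587 g = 321.59 mg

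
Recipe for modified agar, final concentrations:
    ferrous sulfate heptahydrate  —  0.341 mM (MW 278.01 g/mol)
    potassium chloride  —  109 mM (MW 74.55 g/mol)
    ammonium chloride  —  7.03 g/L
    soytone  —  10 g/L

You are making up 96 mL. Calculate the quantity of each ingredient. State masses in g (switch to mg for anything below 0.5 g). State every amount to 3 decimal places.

Scale factor relative to 1 L: 0.096.
ferrous sulfate heptahydrate: 0.341 mmol/L × 278.01 mg/mmol × 0.096 L = 9.101 mg
potassium chloride: 109 mmol/L × 74.55 g/mol × 0.096 L ÷ 1000 = 0.780 g
ammonium chloride: 7.03 g/L × 0.096 L = 0.675 g
soytone: 10 g/L × 0.096 L = 0.960 g

ferrous sulfate heptahydrate 9.101 mg; potassium chloride 0.780 g; ammonium chloride 0.675 g; soytone 0.960 g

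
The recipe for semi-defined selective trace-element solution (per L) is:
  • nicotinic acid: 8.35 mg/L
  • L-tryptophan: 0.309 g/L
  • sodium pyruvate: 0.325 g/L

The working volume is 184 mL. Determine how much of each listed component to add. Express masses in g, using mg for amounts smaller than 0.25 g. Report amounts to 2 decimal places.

Scale factor relative to 1 L: 0.184.
nicotinic acid: 8.35 mg/L × 0.184 L = 1.54 mg
L-tryptophan: 0.309 g/L × 0.184 L = 0.056856 g = 56.86 mg
sodium pyruvate: 0.325 g/L × 0.184 L = 0.0598 g = 59.80 mg

nicotinic acid 1.54 mg; L-tryptophan 56.86 mg; sodium pyruvate 59.80 mg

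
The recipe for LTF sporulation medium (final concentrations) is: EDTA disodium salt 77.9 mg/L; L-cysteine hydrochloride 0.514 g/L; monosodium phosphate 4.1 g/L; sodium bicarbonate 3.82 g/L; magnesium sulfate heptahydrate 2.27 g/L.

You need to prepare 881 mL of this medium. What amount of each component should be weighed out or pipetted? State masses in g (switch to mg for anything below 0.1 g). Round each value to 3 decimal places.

Scale factor relative to 1 L: 0.881.
EDTA disodium salt: 77.9 mg/L × 0.881 L = 68.630 mg
L-cysteine hydrochloride: 0.514 g/L × 0.881 L = 0.453 g
monosodium phosphate: 4.1 g/L × 0.881 L = 3.612 g
sodium bicarbonate: 3.82 g/L × 0.881 L = 3.365 g
magnesium sulfate heptahydrate: 2.27 g/L × 0.881 L = 2.000 g

EDTA disodium salt 68.630 mg; L-cysteine hydrochloride 0.453 g; monosodium phosphate 3.612 g; sodium bicarbonate 3.365 g; magnesium sulfate heptahydrate 2.000 g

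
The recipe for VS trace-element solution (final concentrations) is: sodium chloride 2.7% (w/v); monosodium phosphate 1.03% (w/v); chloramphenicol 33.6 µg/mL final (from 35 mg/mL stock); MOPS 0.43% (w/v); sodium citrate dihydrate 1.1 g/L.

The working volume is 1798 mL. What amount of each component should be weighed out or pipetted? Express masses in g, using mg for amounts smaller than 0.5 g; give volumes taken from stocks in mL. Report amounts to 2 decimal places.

sodium chloride 48.55 g; monosodium phosphate 18.52 g; chloramphenicol 1.73 mL; MOPS 7.73 g; sodium citrate dihydrate 1.98 g

Scale factor relative to 1 L: 1.798.
sodium chloride: 2.7% w/v = 27 g/L → 27 × 1.798 L = 48.55 g
monosodium phosphate: 1.03 g per 100 mL × 1798 mL ÷ 100 = 18.52 g
chloramphenicol: C1V1 = C2V2 → 33.6 µg/mL × 1798 mL ÷ 35000 µg/mL = 1.73 mL
MOPS: 0.43 g per 100 mL × 1798 mL ÷ 100 = 7.73 g
sodium citrate dihydrate: 1.1 g/L × 1.798 L = 1.98 g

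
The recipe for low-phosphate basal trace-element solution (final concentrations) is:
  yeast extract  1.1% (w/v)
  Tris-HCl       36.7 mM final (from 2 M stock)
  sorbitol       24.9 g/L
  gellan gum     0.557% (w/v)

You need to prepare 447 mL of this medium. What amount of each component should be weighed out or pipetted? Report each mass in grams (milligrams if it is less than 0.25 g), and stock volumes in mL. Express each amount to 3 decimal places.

Scale factor relative to 1 L: 0.447.
yeast extract: 1.1% w/v = 11 g/L → 11 × 0.447 L = 4.917 g
Tris-HCl: V = C2·V2/C1 = 36.7 mM × 447 mL ÷ 2000 mM = 8.202 mL
sorbitol: 24.9 g/L × 0.447 L = 11.130 g
gellan gum: 0.557% w/v = 5.57 g/L → 5.57 × 0.447 L = 2.490 g

yeast extract 4.917 g; Tris-HCl 8.202 mL; sorbitol 11.130 g; gellan gum 2.490 g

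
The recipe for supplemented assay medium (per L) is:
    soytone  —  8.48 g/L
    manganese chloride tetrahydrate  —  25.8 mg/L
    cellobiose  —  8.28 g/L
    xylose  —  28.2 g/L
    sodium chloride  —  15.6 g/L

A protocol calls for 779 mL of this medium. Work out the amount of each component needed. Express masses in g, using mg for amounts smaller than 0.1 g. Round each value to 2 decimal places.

soytone 6.61 g; manganese chloride tetrahydrate 20.10 mg; cellobiose 6.45 g; xylose 21.97 g; sodium chloride 12.15 g

Target volume = 779 mL = 0.779 L.
soytone: 8.48 g/L × 0.779 L = 6.61 g
manganese chloride tetrahydrate: 25.8 mg/L × 0.779 L = 20.10 mg
cellobiose: 8.28 g/L × 0.779 L = 6.45 g
xylose: 28.2 g/L × 0.779 L = 21.97 g
sodium chloride: 15.6 g/L × 0.779 L = 12.15 g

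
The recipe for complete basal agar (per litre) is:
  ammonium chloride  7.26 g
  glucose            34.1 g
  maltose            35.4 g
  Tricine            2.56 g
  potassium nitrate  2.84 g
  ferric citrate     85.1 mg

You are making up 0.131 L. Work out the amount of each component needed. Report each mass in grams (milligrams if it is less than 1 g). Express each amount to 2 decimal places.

Ratio of target to recipe volume: 131 / 1000 = 0.131.
ammonium chloride: 7.26 g × (131 mL / 1000 mL) = 0.95106 g = 951.06 mg
glucose: 34.1 g × (131 mL / 1000 mL) = 4.47 g
maltose: 35.4 g × (131 mL / 1000 mL) = 4.64 g
Tricine: 2.56 g × (131 mL / 1000 mL) = 0.33536 g = 335.36 mg
potassium nitrate: 2.84 g × (131 mL / 1000 mL) = 0.37204 g = 372.04 mg
ferric citrate: 85.1 mg × (131 mL / 1000 mL) = 11.15 mg

ammonium chloride 951.06 mg; glucose 4.47 g; maltose 4.64 g; Tricine 335.36 mg; potassium nitrate 372.04 mg; ferric citrate 11.15 mg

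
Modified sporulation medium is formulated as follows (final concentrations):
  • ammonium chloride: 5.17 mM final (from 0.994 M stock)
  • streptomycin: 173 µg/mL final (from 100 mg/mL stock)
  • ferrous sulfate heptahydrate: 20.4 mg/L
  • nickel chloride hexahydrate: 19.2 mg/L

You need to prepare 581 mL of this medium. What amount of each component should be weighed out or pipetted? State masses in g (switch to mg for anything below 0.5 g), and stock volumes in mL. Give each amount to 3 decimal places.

ammonium chloride 3.022 mL; streptomycin 1.005 mL; ferrous sulfate heptahydrate 11.852 mg; nickel chloride hexahydrate 11.155 mg

Target volume = 581 mL = 0.581 L.
ammonium chloride: C1V1 = C2V2 → 5.17 mM × 581 mL ÷ 994 mM = 3.022 mL
streptomycin: C1V1 = C2V2 → 173 µg/mL × 581 mL ÷ 100000 µg/mL = 1.005 mL
ferrous sulfate heptahydrate: 20.4 mg/L × 0.581 L = 11.852 mg
nickel chloride hexahydrate: 19.2 mg/L × 0.581 L = 11.155 mg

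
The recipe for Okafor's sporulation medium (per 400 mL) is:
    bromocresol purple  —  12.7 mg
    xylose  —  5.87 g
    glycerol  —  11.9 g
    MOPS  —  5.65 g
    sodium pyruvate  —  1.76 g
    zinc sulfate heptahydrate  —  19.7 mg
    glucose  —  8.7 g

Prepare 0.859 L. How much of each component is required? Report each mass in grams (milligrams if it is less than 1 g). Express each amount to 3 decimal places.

Scale factor = 859 mL / 400 mL = 2.1475.
bromocresol purple: 12.7 mg × (859 mL / 400 mL) = 27.273 mg
xylose: 5.87 g × (859 mL / 400 mL) = 12.606 g
glycerol: 11.9 g × (859 mL / 400 mL) = 25.555 g
MOPS: 5.65 g × (859 mL / 400 mL) = 12.133 g
sodium pyruvate: 1.76 g × (859 mL / 400 mL) = 3.780 g
zinc sulfate heptahydrate: 19.7 mg × (859 mL / 400 mL) = 42.306 mg
glucose: 8.7 g × (859 mL / 400 mL) = 18.683 g

bromocresol purple 27.273 mg; xylose 12.606 g; glycerol 25.555 g; MOPS 12.133 g; sodium pyruvate 3.780 g; zinc sulfate heptahydrate 42.306 mg; glucose 18.683 g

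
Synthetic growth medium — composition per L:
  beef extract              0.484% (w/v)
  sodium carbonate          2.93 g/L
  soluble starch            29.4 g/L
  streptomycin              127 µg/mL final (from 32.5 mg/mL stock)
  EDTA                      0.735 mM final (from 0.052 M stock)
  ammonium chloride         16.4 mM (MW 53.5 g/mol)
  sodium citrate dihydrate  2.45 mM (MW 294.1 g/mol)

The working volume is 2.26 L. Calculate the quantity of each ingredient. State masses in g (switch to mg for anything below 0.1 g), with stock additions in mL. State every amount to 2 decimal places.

Scale factor relative to 1 L: 2.26.
beef extract: 0.484 g per 100 mL × 2260 mL ÷ 100 = 10.94 g
sodium carbonate: 2.93 g/L × 2.26 L = 6.62 g
soluble starch: 29.4 g/L × 2.26 L = 66.44 g
streptomycin: dilute stock: 127 µg/mL × 2260 mL ÷ 32500 µg/mL = 8.83 mL
EDTA: dilute stock: 0.735 mM × 2260 mL ÷ 52 mM = 31.94 mL
ammonium chloride: 16.4 mmol/L × 53.5 g/mol × 2.26 L ÷ 1000 = 1.98 g
sodium citrate dihydrate: 2.45 mmol/L × 294.1 g/mol × 2.26 L ÷ 1000 = 1.63 g

beef extract 10.94 g; sodium carbonate 6.62 g; soluble starch 66.44 g; streptomycin 8.83 mL; EDTA 31.94 mL; ammonium chloride 1.98 g; sodium citrate dihydrate 1.63 g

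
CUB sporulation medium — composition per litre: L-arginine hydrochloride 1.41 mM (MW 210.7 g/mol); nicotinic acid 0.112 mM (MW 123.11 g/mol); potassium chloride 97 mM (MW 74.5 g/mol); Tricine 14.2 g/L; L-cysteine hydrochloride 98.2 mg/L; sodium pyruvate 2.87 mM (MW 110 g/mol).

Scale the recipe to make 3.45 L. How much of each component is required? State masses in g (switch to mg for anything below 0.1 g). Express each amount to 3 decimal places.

L-arginine hydrochloride 1.025 g; nicotinic acid 47.570 mg; potassium chloride 24.931 g; Tricine 48.990 g; L-cysteine hydrochloride 0.339 g; sodium pyruvate 1.089 g

Working volume: 3.45 L.
L-arginine hydrochloride: 1.41 mmol/L × 210.7 g/mol × 3.45 L ÷ 1000 = 1.025 g
nicotinic acid: 0.112 mmol/L × 123.11 mg/mmol × 3.45 L = 47.570 mg
potassium chloride: 97 mmol/L × 74.5 g/mol × 3.45 L ÷ 1000 = 24.931 g
Tricine: 14.2 g/L × 3.45 L = 48.990 g
L-cysteine hydrochloride: 98.2 mg/L × 3.45 L = 338.79 mg = 0.339 g
sodium pyruvate: 2.87 mmol/L × 110 g/mol × 3.45 L ÷ 1000 = 1.089 g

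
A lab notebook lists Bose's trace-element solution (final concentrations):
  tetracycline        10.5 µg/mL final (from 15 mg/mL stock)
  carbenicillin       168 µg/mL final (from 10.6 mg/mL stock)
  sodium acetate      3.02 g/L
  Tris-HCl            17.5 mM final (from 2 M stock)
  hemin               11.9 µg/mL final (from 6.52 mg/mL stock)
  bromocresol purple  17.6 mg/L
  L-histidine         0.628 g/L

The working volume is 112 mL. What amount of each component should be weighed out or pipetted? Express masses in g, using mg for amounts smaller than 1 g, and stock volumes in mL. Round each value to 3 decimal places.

tetracycline 0.078 mL; carbenicillin 1.775 mL; sodium acetate 338.240 mg; Tris-HCl 0.980 mL; hemin 0.204 mL; bromocresol purple 1.971 mg; L-histidine 70.336 mg

Working volume: 112 mL = 0.112 L.
tetracycline: C1V1 = C2V2 → 10.5 µg/mL × 112 mL ÷ 15000 µg/mL = 0.078 mL
carbenicillin: dilute stock: 168 µg/mL × 112 mL ÷ 10600 µg/mL = 1.775 mL
sodium acetate: 3.02 g/L × 0.112 L = 0.33824 g = 338.240 mg
Tris-HCl: C1V1 = C2V2 → 17.5 mM × 112 mL ÷ 2000 mM = 0.980 mL
hemin: C1V1 = C2V2 → 11.9 µg/mL × 112 mL ÷ 6520 µg/mL = 0.204 mL
bromocresol purple: 17.6 mg/L × 0.112 L = 1.971 mg
L-histidine: 0.628 g/L × 0.112 L = 0.070336 g = 70.336 mg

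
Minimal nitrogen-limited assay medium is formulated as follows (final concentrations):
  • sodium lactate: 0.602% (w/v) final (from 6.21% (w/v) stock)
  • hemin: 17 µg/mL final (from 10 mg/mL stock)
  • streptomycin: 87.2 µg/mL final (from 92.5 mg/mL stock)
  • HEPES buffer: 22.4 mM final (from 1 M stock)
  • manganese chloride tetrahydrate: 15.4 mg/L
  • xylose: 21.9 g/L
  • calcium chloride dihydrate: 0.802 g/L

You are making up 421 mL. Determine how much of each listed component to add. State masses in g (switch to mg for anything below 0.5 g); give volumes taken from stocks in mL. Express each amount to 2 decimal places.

Scale factor relative to 1 L: 0.421.
sodium lactate: dilute stock: 0.602% ÷ 6.21% × 421 mL = 40.81 mL
hemin: dilute stock: 17 µg/mL × 421 mL ÷ 10000 µg/mL = 0.72 mL
streptomycin: dilute stock: 87.2 µg/mL × 421 mL ÷ 92500 µg/mL = 0.40 mL
HEPES buffer: C1V1 = C2V2 → 22.4 mM × 421 mL ÷ 1000 mM = 9.43 mL
manganese chloride tetrahydrate: 15.4 mg/L × 0.421 L = 6.48 mg
xylose: 21.9 g/L × 0.421 L = 9.22 g
calcium chloride dihydrate: 0.802 g/L × 0.421 L = 0.337642 g = 337.64 mg

sodium lactate 40.81 mL; hemin 0.72 mL; streptomycin 0.40 mL; HEPES buffer 9.43 mL; manganese chloride tetrahydrate 6.48 mg; xylose 9.22 g; calcium chloride dihydrate 337.64 mg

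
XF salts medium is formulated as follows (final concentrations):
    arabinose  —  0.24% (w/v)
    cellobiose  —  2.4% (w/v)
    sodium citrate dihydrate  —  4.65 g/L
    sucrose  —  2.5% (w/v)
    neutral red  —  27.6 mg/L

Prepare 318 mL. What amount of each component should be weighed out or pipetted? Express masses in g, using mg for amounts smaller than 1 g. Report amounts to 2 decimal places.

Target volume = 318 mL = 0.318 L.
arabinose: 0.24% w/v = 2.4 g/L → 2.4 × 0.318 L = 0.7632 g = 763.20 mg
cellobiose: 2.4% w/v = 24 g/L → 24 × 0.318 L = 7.63 g
sodium citrate dihydrate: 4.65 g/L × 0.318 L = 1.48 g
sucrose: 2.5 g per 100 mL × 318 mL ÷ 100 = 7.95 g
neutral red: 27.6 mg/L × 0.318 L = 8.78 mg

arabinose 763.20 mg; cellobiose 7.63 g; sodium citrate dihydrate 1.48 g; sucrose 7.95 g; neutral red 8.78 mg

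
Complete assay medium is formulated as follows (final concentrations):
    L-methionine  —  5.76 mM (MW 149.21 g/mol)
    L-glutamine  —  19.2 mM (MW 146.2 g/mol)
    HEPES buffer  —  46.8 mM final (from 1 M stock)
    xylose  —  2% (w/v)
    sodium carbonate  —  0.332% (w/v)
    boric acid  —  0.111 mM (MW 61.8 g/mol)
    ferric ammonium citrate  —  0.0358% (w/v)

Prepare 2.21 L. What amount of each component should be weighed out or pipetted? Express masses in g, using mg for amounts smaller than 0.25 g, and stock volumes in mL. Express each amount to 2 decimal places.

Scale factor relative to 1 L: 2.21.
L-methionine: 5.76 mmol/L × 149.21 g/mol × 2.21 L ÷ 1000 = 1.90 g
L-glutamine: 19.2 mmol/L × 146.2 g/mol × 2.21 L ÷ 1000 = 6.20 g
HEPES buffer: C1V1 = C2V2 → 46.8 mM × 2210 mL ÷ 1000 mM = 103.43 mL
xylose: 2 g per 100 mL × 2210 mL ÷ 100 = 44.20 g
sodium carbonate: 0.332% w/v = 3.32 g/L → 3.32 × 2.21 L = 7.34 g
boric acid: 0.111 mmol/L × 61.8 mg/mmol × 2.21 L = 15.16 mg
ferric ammonium citrate: 0.0358 g per 100 mL × 2210 mL ÷ 100 = 0.79 g

L-methionine 1.90 g; L-glutamine 6.20 g; HEPES buffer 103.43 mL; xylose 44.20 g; sodium carbonate 7.34 g; boric acid 15.16 mg; ferric ammonium citrate 0.79 g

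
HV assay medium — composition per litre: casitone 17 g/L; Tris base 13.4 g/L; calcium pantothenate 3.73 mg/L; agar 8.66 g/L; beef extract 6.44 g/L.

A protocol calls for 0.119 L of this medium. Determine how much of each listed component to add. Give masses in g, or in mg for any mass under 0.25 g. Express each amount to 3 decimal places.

casitone 2.023 g; Tris base 1.595 g; calcium pantothenate 0.444 mg; agar 1.031 g; beef extract 0.766 g

Working volume: 0.119 L.
casitone: 17 g/L × 0.119 L = 2.023 g
Tris base: 13.4 g/L × 0.119 L = 1.595 g
calcium pantothenate: 3.73 mg/L × 0.119 L = 0.444 mg
agar: 8.66 g/L × 0.119 L = 1.031 g
beef extract: 6.44 g/L × 0.119 L = 0.766 g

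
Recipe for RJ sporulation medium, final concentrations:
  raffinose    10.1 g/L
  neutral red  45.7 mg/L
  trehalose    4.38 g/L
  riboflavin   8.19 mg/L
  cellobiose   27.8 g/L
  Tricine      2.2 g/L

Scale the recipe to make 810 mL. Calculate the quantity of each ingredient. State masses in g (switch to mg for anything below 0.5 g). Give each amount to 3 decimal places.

Working volume: 810 mL = 0.81 L.
raffinose: 10.1 g/L × 0.81 L = 8.181 g
neutral red: 45.7 mg/L × 0.81 L = 37.017 mg
trehalose: 4.38 g/L × 0.81 L = 3.548 g
riboflavin: 8.19 mg/L × 0.81 L = 6.634 mg
cellobiose: 27.8 g/L × 0.81 L = 22.518 g
Tricine: 2.2 g/L × 0.81 L = 1.782 g

raffinose 8.181 g; neutral red 37.017 mg; trehalose 3.548 g; riboflavin 6.634 mg; cellobiose 22.518 g; Tricine 1.782 g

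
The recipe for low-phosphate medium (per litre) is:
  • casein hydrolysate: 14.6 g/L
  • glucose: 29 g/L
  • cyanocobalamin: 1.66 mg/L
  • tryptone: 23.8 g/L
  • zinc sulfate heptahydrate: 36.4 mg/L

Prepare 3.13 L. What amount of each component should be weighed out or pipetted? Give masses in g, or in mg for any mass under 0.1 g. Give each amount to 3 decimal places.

Scale factor relative to 1 L: 3.13.
casein hydrolysate: 14.6 g/L × 3.13 L = 45.698 g
glucose: 29 g/L × 3.13 L = 90.770 g
cyanocobalamin: 1.66 mg/L × 3.13 L = 5.196 mg
tryptone: 23.8 g/L × 3.13 L = 74.494 g
zinc sulfate heptahydrate: 36.4 mg/L × 3.13 L = 113.932 mg = 0.114 g

casein hydrolysate 45.698 g; glucose 90.770 g; cyanocobalamin 5.196 mg; tryptone 74.494 g; zinc sulfate heptahydrate 0.114 g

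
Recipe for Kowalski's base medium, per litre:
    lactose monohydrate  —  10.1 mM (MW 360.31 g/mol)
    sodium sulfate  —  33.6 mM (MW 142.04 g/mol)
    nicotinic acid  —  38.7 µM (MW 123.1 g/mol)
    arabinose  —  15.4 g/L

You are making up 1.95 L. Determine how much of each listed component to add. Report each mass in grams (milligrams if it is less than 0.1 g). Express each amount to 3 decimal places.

Working volume: 1.95 L.
lactose monohydrate: 10.1 mmol/L × 360.31 g/mol × 1.95 L ÷ 1000 = 7.096 g
sodium sulfate: 33.6 mmol/L × 142.04 g/mol × 1.95 L ÷ 1000 = 9.306 g
nicotinic acid: 38.7 µmol/L × 123.1 g/mol × 1.95 L ÷ 1000 = 9.290 mg
arabinose: 15.4 g/L × 1.95 L = 30.030 g

lactose monohydrate 7.096 g; sodium sulfate 9.306 g; nicotinic acid 9.290 mg; arabinose 30.030 g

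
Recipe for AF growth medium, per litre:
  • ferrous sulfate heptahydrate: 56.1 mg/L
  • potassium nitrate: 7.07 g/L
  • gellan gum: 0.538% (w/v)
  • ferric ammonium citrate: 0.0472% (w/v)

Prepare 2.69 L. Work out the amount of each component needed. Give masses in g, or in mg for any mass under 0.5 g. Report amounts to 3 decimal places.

ferrous sulfate heptahydrate 150.909 mg; potassium nitrate 19.018 g; gellan gum 14.472 g; ferric ammonium citrate 1.270 g

Scale factor relative to 1 L: 2.69.
ferrous sulfate heptahydrate: 56.1 mg/L × 2.69 L = 150.909 mg
potassium nitrate: 7.07 g/L × 2.69 L = 19.018 g
gellan gum: 0.538 g per 100 mL × 2690 mL ÷ 100 = 14.472 g
ferric ammonium citrate: 0.0472% w/v = 0.472 g/L → 0.472 × 2.69 L = 1.270 g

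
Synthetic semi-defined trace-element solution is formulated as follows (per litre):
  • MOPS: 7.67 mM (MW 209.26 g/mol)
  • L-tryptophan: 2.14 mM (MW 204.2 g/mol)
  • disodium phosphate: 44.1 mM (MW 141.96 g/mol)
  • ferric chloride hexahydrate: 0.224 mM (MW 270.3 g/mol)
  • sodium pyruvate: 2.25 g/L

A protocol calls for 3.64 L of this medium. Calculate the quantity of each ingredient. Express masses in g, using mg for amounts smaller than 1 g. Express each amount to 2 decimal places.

Scale factor relative to 1 L: 3.64.
MOPS: 7.67 mmol/L × 209.26 g/mol × 3.64 L ÷ 1000 = 5.84 g
L-tryptophan: 2.14 mmol/L × 204.2 g/mol × 3.64 L ÷ 1000 = 1.59 g
disodium phosphate: 44.1 mmol/L × 141.96 g/mol × 3.64 L ÷ 1000 = 22.79 g
ferric chloride hexahydrate: 0.224 mmol/L × 270.3 mg/mmol × 3.64 L = 220.39 mg
sodium pyruvate: 2.25 g/L × 3.64 L = 8.19 g

MOPS 5.84 g; L-tryptophan 1.59 g; disodium phosphate 22.79 g; ferric chloride hexahydrate 220.39 mg; sodium pyruvate 8.19 g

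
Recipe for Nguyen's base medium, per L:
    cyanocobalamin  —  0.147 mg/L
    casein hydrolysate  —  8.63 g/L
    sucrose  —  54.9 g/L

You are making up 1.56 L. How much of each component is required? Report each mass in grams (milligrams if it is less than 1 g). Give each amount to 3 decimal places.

Scale factor relative to 1 L: 1.56.
cyanocobalamin: 0.147 mg/L × 1.56 L = 0.229 mg
casein hydrolysate: 8.63 g/L × 1.56 L = 13.463 g
sucrose: 54.9 g/L × 1.56 L = 85.644 g

cyanocobalamin 0.229 mg; casein hydrolysate 13.463 g; sucrose 85.644 g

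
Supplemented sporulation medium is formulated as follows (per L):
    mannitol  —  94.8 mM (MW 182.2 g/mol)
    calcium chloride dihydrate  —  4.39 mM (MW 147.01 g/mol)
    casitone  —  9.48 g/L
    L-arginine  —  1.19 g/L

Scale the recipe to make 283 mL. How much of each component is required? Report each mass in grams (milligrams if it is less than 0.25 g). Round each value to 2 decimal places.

mannitol 4.89 g; calcium chloride dihydrate 182.64 mg; casitone 2.68 g; L-arginine 0.34 g

Working volume: 283 mL = 0.283 L.
mannitol: 94.8 mmol/L × 182.2 g/mol × 0.283 L ÷ 1000 = 4.89 g
calcium chloride dihydrate: 4.39 mmol/L × 147.01 mg/mmol × 0.283 L = 182.64 mg
casitone: 9.48 g/L × 0.283 L = 2.68 g
L-arginine: 1.19 g/L × 0.283 L = 0.34 g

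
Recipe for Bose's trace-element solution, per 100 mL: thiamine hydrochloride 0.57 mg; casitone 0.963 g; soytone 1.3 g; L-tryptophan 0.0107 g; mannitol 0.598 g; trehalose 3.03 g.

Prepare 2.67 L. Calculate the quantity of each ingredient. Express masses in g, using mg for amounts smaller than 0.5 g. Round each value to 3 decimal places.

Scale factor = 2670 mL / 100 mL = 26.7.
thiamine hydrochloride: 0.57 mg × (2670 mL / 100 mL) = 15.219 mg
casitone: 0.963 g × (2670 mL / 100 mL) = 25.712 g
soytone: 1.3 g × (2670 mL / 100 mL) = 34.710 g
L-tryptophan: 0.0107 g × (2670 mL / 100 mL) = 0.28569 g = 285.690 mg
mannitol: 0.598 g × (2670 mL / 100 mL) = 15.967 g
trehalose: 3.03 g × (2670 mL / 100 mL) = 80.901 g

thiamine hydrochloride 15.219 mg; casitone 25.712 g; soytone 34.710 g; L-tryptophan 285.690 mg; mannitol 15.967 g; trehalose 80.901 g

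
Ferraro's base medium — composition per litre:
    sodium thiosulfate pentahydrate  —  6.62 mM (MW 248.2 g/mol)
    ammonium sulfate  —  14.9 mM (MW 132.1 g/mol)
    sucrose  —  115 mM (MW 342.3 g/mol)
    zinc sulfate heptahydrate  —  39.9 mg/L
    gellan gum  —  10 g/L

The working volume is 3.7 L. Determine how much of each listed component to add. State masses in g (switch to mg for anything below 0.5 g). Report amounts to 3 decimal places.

Scale factor relative to 1 L: 3.7.
sodium thiosulfate pentahydrate: 6.62 mmol/L × 248.2 g/mol × 3.7 L ÷ 1000 = 6.079 g
ammonium sulfate: 14.9 mmol/L × 132.1 g/mol × 3.7 L ÷ 1000 = 7.283 g
sucrose: 115 mmol/L × 342.3 g/mol × 3.7 L ÷ 1000 = 145.649 g
zinc sulfate heptahydrate: 39.9 mg/L × 3.7 L = 147.630 mg
gellan gum: 10 g/L × 3.7 L = 37.000 g

sodium thiosulfate pentahydrate 6.079 g; ammonium sulfate 7.283 g; sucrose 145.649 g; zinc sulfate heptahydrate 147.630 mg; gellan gum 37.000 g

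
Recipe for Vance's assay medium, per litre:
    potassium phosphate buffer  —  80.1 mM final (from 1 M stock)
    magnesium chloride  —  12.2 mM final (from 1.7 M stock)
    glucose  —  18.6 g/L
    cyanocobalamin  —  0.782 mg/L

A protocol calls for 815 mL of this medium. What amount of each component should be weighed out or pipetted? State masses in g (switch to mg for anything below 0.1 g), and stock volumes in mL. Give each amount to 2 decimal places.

Target volume = 815 mL = 0.815 L.
potassium phosphate buffer: C1V1 = C2V2 → 80.1 mM × 815 mL ÷ 1000 mM = 65.28 mL
magnesium chloride: C1V1 = C2V2 → 12.2 mM × 815 mL ÷ 1700 mM = 5.85 mL
glucose: 18.6 g/L × 0.815 L = 15.16 g
cyanocobalamin: 0.782 mg/L × 0.815 L = 0.64 mg

potassium phosphate buffer 65.28 mL; magnesium chloride 5.85 mL; glucose 15.16 g; cyanocobalamin 0.64 mg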